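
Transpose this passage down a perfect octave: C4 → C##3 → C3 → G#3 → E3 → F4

C4 becomes C3
C##3 becomes C##2
C3 becomes C2
G#3 becomes G#2
E3 becomes E2
F4 becomes F3

C3 C##2 C2 G#2 E2 F3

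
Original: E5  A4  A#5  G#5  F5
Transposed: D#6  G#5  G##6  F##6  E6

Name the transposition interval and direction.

Take the first pair: E5 → D#6. E to D spans 7 letter names, so the interval is some kind of seventh.
E5 to D#6 is 11 semitones, which makes it a major seventh; the second version is higher, so the direction is up.
Checking another pair — F5 → E6 — gives the same interval.

up a major seventh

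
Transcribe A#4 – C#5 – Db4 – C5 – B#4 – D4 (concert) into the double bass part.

The double bass sounds a perfect octave below written, so the written part must be a perfect octave above concert — transpose each note up.
A#4 → A#5
C#5 → C#6
Db4 → Db5
C5 → C6
B#4 → B#5
D4 → D5

A#5 C#6 Db5 C6 B#5 D5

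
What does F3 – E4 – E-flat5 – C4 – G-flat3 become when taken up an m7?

Eb4 D5 Db6 Bb4 Fb4

F3 gives Eb4
E4 gives D5
Eb5 gives Db6
C4 gives Bb4
Gb3 gives Fb4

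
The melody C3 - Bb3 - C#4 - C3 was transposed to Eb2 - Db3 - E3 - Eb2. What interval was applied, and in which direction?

From C3 to Eb2 is 6 letter names — a sixth of some quality.
Eb2 to C3 is 9 semitones, which makes it a major sixth; the second version is lower, so the direction is down.
Checking another pair — C3 → Eb2 — gives the same interval.

down a major sixth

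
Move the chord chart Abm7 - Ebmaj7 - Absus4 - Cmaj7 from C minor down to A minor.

C minor down to A minor is a minor third; each chord root moves by that interval while the quality stays the same.
Abm7: root Ab down a minor third → F, giving Fm7.
Ebmaj7: root Eb down a minor third → C, giving Cmaj7.
Absus4: root Ab down a minor third → F, giving Fsus4.
Cmaj7: root C down a minor third → A, giving Amaj7.

Fm7 Cmaj7 Fsus4 Amaj7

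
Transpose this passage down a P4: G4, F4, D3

G4 to D4
F4 to C4
D3 to A2

D4 C4 A2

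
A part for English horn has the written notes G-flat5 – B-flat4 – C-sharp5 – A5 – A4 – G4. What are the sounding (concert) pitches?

Cb5 Eb4 F#4 D5 D4 C4

Written C4 on the English horn sounds as F3, a perfect fifth lower; apply that shift to every note.
Gb5 to Cb5
Bb4 to Eb4
C#5 to F#4
A5 to D5
A4 to D4
G4 to C4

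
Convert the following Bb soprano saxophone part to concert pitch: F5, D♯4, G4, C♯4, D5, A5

Written C4 on the Bb soprano saxophone sounds as Bb3, a major second lower; apply that shift to every note.
F5 → Eb5
D#4 → C#4
G4 → F4
C#4 → B3
D5 → C5
A5 → G5

Eb5 C#4 F4 B3 C5 G5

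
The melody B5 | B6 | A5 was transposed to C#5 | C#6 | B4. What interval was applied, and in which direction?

Take the first pair: B5 → C#5. B to C spans 7 letter names, so the interval is some kind of seventh.
C#5 to B5 is 10 semitones, which makes it a minor seventh; the second version is lower, so the direction is down.
Checking another pair — A5 → B4 — gives the same interval.

down a minor seventh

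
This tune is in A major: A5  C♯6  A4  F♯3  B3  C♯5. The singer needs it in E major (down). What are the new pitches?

E5 G#5 E4 C#3 F#3 G#4

A major to E major down is a perfect fourth, so every note moves down by that interval.
A5 → E5
C#6 → G#5
A4 → E4
F#3 → C#3
B3 → F#3
C#5 → G#4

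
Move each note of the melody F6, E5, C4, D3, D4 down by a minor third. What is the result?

A minor third down from F6 gives D6.
E5: a third down reaches C, and 3 semitones makes it C#5.
C4: a third down reaches A, and 3 semitones makes it A3.
D3: a third down reaches B, and 3 semitones makes it B2.
D4 down a minor third is B3.

D6 C#5 A3 B2 B3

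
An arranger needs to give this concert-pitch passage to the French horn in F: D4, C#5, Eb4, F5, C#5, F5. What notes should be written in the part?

A4 G#5 Bb4 C6 G#5 C6

Written C4 sounds as F3 on the French horn in F, so concert pitches are written a perfect fifth up.
D4 gives A4
C#5 gives G#5
Eb4 gives Bb4
F5 gives C6
C#5 gives G#5
F5 gives C6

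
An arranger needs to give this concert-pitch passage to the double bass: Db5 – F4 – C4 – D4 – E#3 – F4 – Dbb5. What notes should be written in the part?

Db6 F5 C5 D5 E#4 F5 Dbb6

Written C4 sounds as C3 on the double bass, so concert pitches are written a perfect octave up.
Db5 gives Db6
F4 gives F5
C4 gives C5
D4 gives D5
E#3 gives E#4
F4 gives F5
Dbb5 gives Dbb6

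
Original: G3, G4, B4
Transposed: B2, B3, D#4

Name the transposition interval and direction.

From G3 to B2 is 6 letter names — a sixth of some quality.
B2 to G3 is 8 semitones, which makes it a minor sixth; the second version is lower, so the direction is down.
Checking another pair — B4 → D#4 — gives the same interval.

down a minor sixth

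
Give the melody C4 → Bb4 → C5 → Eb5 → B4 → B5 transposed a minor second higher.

Db4 Cb5 Db5 Fb5 C5 C6

A minor second up from C4 gives Db4.
Bb4: a second up reaches C, and 1 semitone makes it Cb5.
A minor second up from C5 gives Db5.
Eb5 up a minor second is Fb5.
A minor second up from B4 gives C5.
B5 up a minor second is C6.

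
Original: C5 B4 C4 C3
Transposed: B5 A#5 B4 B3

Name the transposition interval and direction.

up a major seventh

From C5 to B5 is 7 letter names — a seventh of some quality.
C5 to B5 is 11 semitones, which makes it a major seventh; the second version is higher, so the direction is up.
Checking another pair — C3 → B3 — gives the same interval.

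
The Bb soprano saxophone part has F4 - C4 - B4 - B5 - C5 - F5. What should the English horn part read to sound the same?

Bb4 F4 E5 E6 F5 Bb5

First find concert pitch: the Bb soprano saxophone sounds a major second below written, so F4 C4 B4 B5 C5 F5 sounds Eb4 Bb3 A4 A5 Bb4 Eb5.
Then write for English horn: it sounds a perfect fifth below written, so the part must be a perfect fifth above concert.
Eb4 → Bb4
Bb3 → F4
A4 → E5
A5 → E6
Bb4 → F5
Eb5 → Bb5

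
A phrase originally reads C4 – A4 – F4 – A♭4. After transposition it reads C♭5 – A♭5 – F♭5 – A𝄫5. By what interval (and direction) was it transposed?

up a diminished octave

Take the first pair: C4 → Cb5. C to C spans 8 letter names, so the interval is some kind of octave.
C4 to Cb5 is 11 semitones, which makes it a diminished octave; the second version is higher, so the direction is up.
Checking another pair — Ab4 → Abb5 — gives the same interval.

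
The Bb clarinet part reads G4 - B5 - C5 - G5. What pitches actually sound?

Written C4 on the Bb clarinet sounds as Bb3, a major second lower; apply that shift to every note.
G4 to F4
B5 to A5
C5 to Bb4
G5 to F5

F4 A5 Bb4 F5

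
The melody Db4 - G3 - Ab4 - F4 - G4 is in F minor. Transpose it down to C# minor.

A3 D#3 E4 C#4 D#4

F minor to C# minor down is a diminished fourth, so every note moves down by that interval.
Db4 -> A3
G3 -> D#3
Ab4 -> E4
F4 -> C#4
G4 -> D#4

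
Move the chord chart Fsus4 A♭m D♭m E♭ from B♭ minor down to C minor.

B♭ minor down to C minor is a minor seventh; each chord root moves by that interval while the quality stays the same.
Fsus4: root F down a minor seventh → G, giving Gsus4.
A♭m: root A♭ down a minor seventh → Bb, giving Bbm.
D♭m: root D♭ down a minor seventh → Eb, giving Ebm.
E♭: root E♭ down a minor seventh → F, giving F.

Gsus4 Bbm Ebm F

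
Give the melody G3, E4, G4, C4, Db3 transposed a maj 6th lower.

Bb2 G3 Bb3 Eb3 Fb2

A major sixth down from G3 gives Bb2.
A major sixth down from E4 gives G3.
A major sixth down from G4 gives Bb3.
C4 down a major sixth is Eb3.
Db3 down a major sixth is Fb2.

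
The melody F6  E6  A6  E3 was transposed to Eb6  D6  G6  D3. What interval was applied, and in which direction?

down a major second

From F6 to Eb6 is 2 letter names — a second of some quality.
Eb6 to F6 is 2 semitones, which makes it a major second; the second version is lower, so the direction is down.
Checking another pair — E3 → D3 — gives the same interval.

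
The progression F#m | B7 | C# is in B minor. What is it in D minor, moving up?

B minor up to D minor is a minor third; each chord root moves by that interval while the quality stays the same.
F#m: root F# up a minor third → A, giving Am.
B7: root B up a minor third → D, giving D7.
C#: root C# up a minor third → E, giving E.

Am D7 E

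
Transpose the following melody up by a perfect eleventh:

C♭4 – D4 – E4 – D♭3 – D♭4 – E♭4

Cb4 -> Fb5
D4 -> G5
E4 -> A5
Db3 -> Gb4
Db4 -> Gb5
Eb4 -> Ab5

Fb5 G5 A5 Gb4 Gb5 Ab5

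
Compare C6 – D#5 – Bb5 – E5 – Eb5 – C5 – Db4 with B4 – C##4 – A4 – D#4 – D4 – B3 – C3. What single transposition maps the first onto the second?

down a minor ninth

Take the first pair: C6 → B4. C to B spans 9 letter names, so the interval is some kind of ninth.
B4 to C6 is 13 semitones, which makes it a minor ninth; the second version is lower, so the direction is down.
Checking another pair — Db4 → C3 — gives the same interval.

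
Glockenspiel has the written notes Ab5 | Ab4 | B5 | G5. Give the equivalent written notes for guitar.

First find concert pitch: the glockenspiel sounds a perfect fifteenth above written, so Ab5 Ab4 B5 G5 sounds Ab7 Ab6 B7 G7.
Then write for guitar: it sounds a perfect octave below written, so the part must be a perfect octave above concert.
Ab7 → Ab8
Ab6 → Ab7
B7 → B8
G7 → G8

Ab8 Ab7 B8 G8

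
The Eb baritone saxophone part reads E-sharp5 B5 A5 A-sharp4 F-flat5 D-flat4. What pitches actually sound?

The Eb baritone saxophone sounds a major thirteenth below written, so transpose each written note down a major thirteenth.
E#5 to G#3
B5 to D4
A5 to C4
A#4 to C#3
Fb5 to Abb3
Db4 to Fb2

G#3 D4 C4 C#3 Abb3 Fb2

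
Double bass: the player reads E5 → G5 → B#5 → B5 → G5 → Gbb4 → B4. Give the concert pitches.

The double bass sounds a perfect octave below written, so transpose each written note down a perfect octave.
E5 gives E4
G5 gives G4
B#5 gives B#4
B5 gives B4
G5 gives G4
Gbb4 gives Gbb3
B4 gives B3

E4 G4 B#4 B4 G4 Gbb3 B3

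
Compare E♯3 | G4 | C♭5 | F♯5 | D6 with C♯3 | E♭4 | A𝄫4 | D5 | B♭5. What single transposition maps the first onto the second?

down a major third

From E#3 to C#3 is 3 letter names — a third of some quality.
C#3 to E#3 is 4 semitones, which makes it a major third; the second version is lower, so the direction is down.
Checking another pair — D6 → Bb5 — gives the same interval.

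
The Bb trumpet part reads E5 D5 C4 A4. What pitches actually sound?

D5 C5 Bb3 G4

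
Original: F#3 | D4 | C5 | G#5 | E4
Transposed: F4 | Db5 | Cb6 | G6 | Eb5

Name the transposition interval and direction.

up a diminished octave

Take the first pair: F#3 → F4. F to F spans 8 letter names, so the interval is some kind of octave.
F#3 to F4 is 11 semitones, which makes it a diminished octave; the second version is higher, so the direction is up.
Checking another pair — E4 → Eb5 — gives the same interval.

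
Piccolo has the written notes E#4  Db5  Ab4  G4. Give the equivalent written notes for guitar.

E#6 Db7 Ab6 G6

First find concert pitch: the piccolo sounds a perfect octave above written, so E#4 Db5 Ab4 G4 sounds E#5 Db6 Ab5 G5.
Then write for guitar: it sounds a perfect octave below written, so the part must be a perfect octave above concert.
E#5 → E#6
Db6 → Db7
Ab5 → Ab6
G5 → G6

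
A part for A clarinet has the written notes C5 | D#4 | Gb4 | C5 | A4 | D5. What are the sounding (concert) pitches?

The A clarinet sounds a minor third below written, so transpose each written note down a minor third.
C5 → A4
D#4 → B#3
Gb4 → Eb4
C5 → A4
A4 → F#4
D5 → B4

A4 B#3 Eb4 A4 F#4 B4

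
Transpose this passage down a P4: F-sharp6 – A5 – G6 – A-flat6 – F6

C#6 E5 D6 Eb6 C6

F#6 -> C#6
A5 -> E5
G6 -> D6
Ab6 -> Eb6
F6 -> C6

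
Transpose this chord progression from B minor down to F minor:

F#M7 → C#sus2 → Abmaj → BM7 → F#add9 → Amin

B minor down to F minor is an augmented fourth; each chord root moves by that interval while the quality stays the same.
F#M7: root F# down an augmented fourth → C, giving CM7.
C#sus2: root C# down an augmented fourth → G, giving Gsus2.
Abmaj: root Ab down an augmented fourth → Ebb, giving Ebbmaj.
BM7: root B down an augmented fourth → F, giving FM7.
F#add9: root F# down an augmented fourth → C, giving Cadd9.
Amin: root A down an augmented fourth → Eb, giving Ebmin.

CM7 Gsus2 Ebbmaj FM7 Cadd9 Ebmin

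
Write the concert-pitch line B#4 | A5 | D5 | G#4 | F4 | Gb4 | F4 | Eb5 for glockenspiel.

B#2 A3 D3 G#2 F2 Gb2 F2 Eb3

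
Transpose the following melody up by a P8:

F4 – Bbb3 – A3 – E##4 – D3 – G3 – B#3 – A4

F5 Bbb4 A4 E##5 D4 G4 B#4 A5

F4 -> F5
Bbb3 -> Bbb4
A3 -> A4
E##4 -> E##5
D3 -> D4
G3 -> G4
B#3 -> B#4
A4 -> A5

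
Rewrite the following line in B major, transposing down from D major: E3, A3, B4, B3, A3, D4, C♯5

C#3 F#3 G#4 G#3 F#3 B3 A#4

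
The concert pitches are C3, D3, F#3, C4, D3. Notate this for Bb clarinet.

The Bb clarinet sounds a major second below written, so the written part must be a major second above concert — transpose each note up.
C3 gives D3
D3 gives E3
F#3 gives G#3
C4 gives D4
D3 gives E3

D3 E3 G#3 D4 E3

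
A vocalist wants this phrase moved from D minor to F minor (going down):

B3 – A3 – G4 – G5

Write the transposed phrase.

From D down to F is a major sixth; apply that to each pitch.
B3 gives D3
A3 gives C3
G4 gives Bb3
G5 gives Bb4

D3 C3 Bb3 Bb4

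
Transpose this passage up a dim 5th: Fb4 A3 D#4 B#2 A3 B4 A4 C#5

Cbb5 Eb4 A4 F#3 Eb4 F5 Eb5 G5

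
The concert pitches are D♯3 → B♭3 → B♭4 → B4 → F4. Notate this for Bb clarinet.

E#3 C4 C5 C#5 G4

The Bb clarinet sounds a major second below written, so the written part must be a major second above concert — transpose each note up.
D#3 -> E#3
Bb3 -> C4
Bb4 -> C5
B4 -> C#5
F4 -> G4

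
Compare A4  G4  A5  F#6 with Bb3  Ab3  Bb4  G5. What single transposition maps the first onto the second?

down a major seventh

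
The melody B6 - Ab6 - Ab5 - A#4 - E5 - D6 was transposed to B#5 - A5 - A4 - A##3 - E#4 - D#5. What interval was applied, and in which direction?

down a diminished octave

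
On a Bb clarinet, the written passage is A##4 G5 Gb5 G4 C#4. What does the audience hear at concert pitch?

The Bb clarinet sounds a major second below written, so transpose each written note down a major second.
A##4 gives G##4
G5 gives F5
Gb5 gives Fb5
G4 gives F4
C#4 gives B3

G##4 F5 Fb5 F4 B3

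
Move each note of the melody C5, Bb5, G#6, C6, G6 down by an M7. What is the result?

Db4 Cb5 A5 Db5 Ab5

C5 down a major seventh is Db4.
Bb5 down a major seventh is Cb5.
A major seventh down from G#6 gives A5.
C6: a seventh down reaches D, and 11 semitones makes it Db5.
G6 down a major seventh is Ab5.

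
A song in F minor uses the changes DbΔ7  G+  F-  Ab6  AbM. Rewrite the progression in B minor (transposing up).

GΔ7 C#+ B- D6 DM

F minor up to B minor is an augmented fourth; each chord root moves by that interval while the quality stays the same.
DbΔ7: root Db up an augmented fourth → G, giving GΔ7.
G+: root G up an augmented fourth → C#, giving C#+.
F-: root F up an augmented fourth → B, giving B-.
Ab6: root Ab up an augmented fourth → D, giving D6.
AbM: root Ab up an augmented fourth → D, giving DM.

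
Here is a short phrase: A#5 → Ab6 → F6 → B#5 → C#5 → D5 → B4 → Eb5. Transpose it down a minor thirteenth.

C##4 C5 A4 D##4 E#3 F#3 D#3 G3

A#5 -> C##4
Ab6 -> C5
F6 -> A4
B#5 -> D##4
C#5 -> E#3
D5 -> F#3
B4 -> D#3
Eb5 -> G3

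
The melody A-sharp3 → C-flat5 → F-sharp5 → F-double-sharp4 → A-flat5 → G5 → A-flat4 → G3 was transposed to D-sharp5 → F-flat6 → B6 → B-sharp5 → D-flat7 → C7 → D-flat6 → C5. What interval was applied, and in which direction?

up a perfect eleventh

From A#3 to D#5 is 11 letter names — an eleventh of some quality.
A#3 to D#5 is 17 semitones, which makes it a perfect eleventh; the second version is higher, so the direction is up.
Checking another pair — G3 → C5 — gives the same interval.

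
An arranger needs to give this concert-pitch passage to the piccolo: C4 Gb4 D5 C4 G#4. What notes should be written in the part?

The piccolo sounds a perfect octave above written, so the written part must be a perfect octave below concert — transpose each note down.
C4 → C3
Gb4 → Gb3
D5 → D4
C4 → C3
G#4 → G#3

C3 Gb3 D4 C3 G#3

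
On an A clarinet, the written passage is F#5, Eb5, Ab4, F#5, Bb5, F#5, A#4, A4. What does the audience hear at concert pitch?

D#5 C5 F4 D#5 G5 D#5 F##4 F#4

The A clarinet sounds a minor third below written, so transpose each written note down a minor third.
F#5 becomes D#5
Eb5 becomes C5
Ab4 becomes F4
F#5 becomes D#5
Bb5 becomes G5
F#5 becomes D#5
A#4 becomes F##4
A4 becomes F#4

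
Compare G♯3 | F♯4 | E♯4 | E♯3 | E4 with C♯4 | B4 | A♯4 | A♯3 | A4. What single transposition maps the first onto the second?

up a perfect fourth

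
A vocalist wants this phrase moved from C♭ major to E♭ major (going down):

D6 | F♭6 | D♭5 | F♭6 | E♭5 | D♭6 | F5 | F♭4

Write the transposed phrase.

C♭ major to E♭ major down is a minor sixth, so every note moves down by that interval.
D6 → F#5
Fb6 → Ab5
Db5 → F4
Fb6 → Ab5
Eb5 → G4
Db6 → F5
F5 → A4
Fb4 → Ab3

F#5 Ab5 F4 Ab5 G4 F5 A4 Ab3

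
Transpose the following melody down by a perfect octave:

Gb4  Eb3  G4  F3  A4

A perfect octave down from Gb4 gives Gb3.
Eb3: an octave down reaches E, and 12 semitones makes it Eb2.
G4 down a perfect octave is G3.
F3: an octave down reaches F, and 12 semitones makes it F2.
A4 down a perfect octave is A3.

Gb3 Eb2 G3 F2 A3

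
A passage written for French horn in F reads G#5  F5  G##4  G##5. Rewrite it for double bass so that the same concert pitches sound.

C#6 Bb5 C##5 C##6

First find concert pitch: the French horn in F sounds a perfect fifth below written, so G#5 F5 G##4 G##5 sounds C#5 Bb4 C##4 C##5.
Then write for double bass: it sounds a perfect octave below written, so the part must be a perfect octave above concert.
C#5 → C#6
Bb4 → Bb5
C##4 → C##5
C##5 → C##6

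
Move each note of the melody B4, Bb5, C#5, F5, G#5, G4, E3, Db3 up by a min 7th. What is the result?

B4 to A5
Bb5 to Ab6
C#5 to B5
F5 to Eb6
G#5 to F#6
G4 to F5
E3 to D4
Db3 to Cb4

A5 Ab6 B5 Eb6 F#6 F5 D4 Cb4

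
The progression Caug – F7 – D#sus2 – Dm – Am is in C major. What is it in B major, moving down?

C major down to B major is a minor second; each chord root moves by that interval while the quality stays the same.
Caug: root C down a minor second → B, giving Baug.
F7: root F down a minor second → E, giving E7.
D#sus2: root D# down a minor second → C##, giving C##sus2.
Dm: root D down a minor second → C#, giving C#m.
Am: root A down a minor second → G#, giving G#m.

Baug E7 C##sus2 C#m G#m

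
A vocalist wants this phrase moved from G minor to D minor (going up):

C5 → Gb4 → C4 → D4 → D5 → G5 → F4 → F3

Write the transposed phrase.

G5 Db5 G4 A4 A5 D6 C5 C4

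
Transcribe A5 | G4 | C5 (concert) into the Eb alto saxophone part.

F#6 E5 A5

The Eb alto saxophone sounds a major sixth below written, so the written part must be a major sixth above concert — transpose each note up.
A5 to F#6
G4 to E5
C5 to A5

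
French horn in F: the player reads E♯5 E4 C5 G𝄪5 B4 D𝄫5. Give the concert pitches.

The French horn in F sounds a perfect fifth below written, so transpose each written note down a perfect fifth.
E#5 becomes A#4
E4 becomes A3
C5 becomes F4
G##5 becomes C##5
B4 becomes E4
Dbb5 becomes Gbb4

A#4 A3 F4 C##5 E4 Gbb4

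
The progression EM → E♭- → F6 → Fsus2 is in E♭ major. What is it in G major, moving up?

G#M G- A6 Asus2

E♭ major up to G major is a major third; each chord root moves by that interval while the quality stays the same.
EM: root E up a major third → G#, giving G#M.
E♭-: root E♭ up a major third → G, giving G-.
F6: root F up a major third → A, giving A6.
Fsus2: root F up a major third → A, giving Asus2.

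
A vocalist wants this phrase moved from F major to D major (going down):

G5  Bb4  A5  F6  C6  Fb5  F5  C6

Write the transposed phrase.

From F down to D is a minor third; apply that to each pitch.
G5 becomes E5
Bb4 becomes G4
A5 becomes F#5
F6 becomes D6
C6 becomes A5
Fb5 becomes Db5
F5 becomes D5
C6 becomes A5

E5 G4 F#5 D6 A5 Db5 D5 A5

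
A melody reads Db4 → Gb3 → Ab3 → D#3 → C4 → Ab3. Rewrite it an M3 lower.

Bbb3 Ebb3 Fb3 B2 Ab3 Fb3

A major third down from Db4 gives Bbb3.
Gb3: a third down reaches E, and 4 semitones makes it Ebb3.
Ab3: a third down reaches F, and 4 semitones makes it Fb3.
A major third down from D#3 gives B2.
C4: a third down reaches A, and 4 semitones makes it Ab3.
A major third down from Ab3 gives Fb3.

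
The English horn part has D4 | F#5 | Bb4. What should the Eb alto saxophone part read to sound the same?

First find concert pitch: the English horn sounds a perfect fifth below written, so D4 F#5 Bb4 sounds G3 B4 Eb4.
Then write for Eb alto saxophone: it sounds a major sixth below written, so the part must be a major sixth above concert.
G3 → E4
B4 → G#5
Eb4 → C5

E4 G#5 C5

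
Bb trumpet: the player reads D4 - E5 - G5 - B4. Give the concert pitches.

Written C4 on the Bb trumpet sounds as Bb3, a major second lower; apply that shift to every note.
D4 -> C4
E5 -> D5
G5 -> F5
B4 -> A4

C4 D5 F5 A4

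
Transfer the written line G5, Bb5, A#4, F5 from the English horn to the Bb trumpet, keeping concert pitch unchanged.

D5 F5 E#4 C5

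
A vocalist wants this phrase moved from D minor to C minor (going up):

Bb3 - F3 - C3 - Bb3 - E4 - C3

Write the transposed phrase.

Ab4 Eb4 Bb3 Ab4 D5 Bb3

D minor to C minor up is a minor seventh, so every note moves up by that interval.
Bb3 becomes Ab4
F3 becomes Eb4
C3 becomes Bb3
Bb3 becomes Ab4
E4 becomes D5
C3 becomes Bb3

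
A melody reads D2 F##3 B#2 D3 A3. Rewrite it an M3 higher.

D2 → F#2
F##3 → A##3
B#2 → D##3
D3 → F#3
A3 → C#4

F#2 A##3 D##3 F#3 C#4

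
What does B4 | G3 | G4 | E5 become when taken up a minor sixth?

G5 Eb4 Eb5 C6

B4 up a minor sixth is G5.
G3: a sixth up reaches E, and 8 semitones makes it Eb4.
A minor sixth up from G4 gives Eb5.
E5: a sixth up reaches C, and 8 semitones makes it C6.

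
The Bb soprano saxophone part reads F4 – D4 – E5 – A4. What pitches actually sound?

Eb4 C4 D5 G4

The Bb soprano saxophone sounds a major second below written, so transpose each written note down a major second.
F4 to Eb4
D4 to C4
E5 to D5
A4 to G4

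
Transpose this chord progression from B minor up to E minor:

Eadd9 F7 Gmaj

B minor up to E minor is a perfect fourth; each chord root moves by that interval while the quality stays the same.
Eadd9: root E up a perfect fourth → A, giving Aadd9.
F7: root F up a perfect fourth → Bb, giving Bb7.
Gmaj: root G up a perfect fourth → C, giving Cmaj.

Aadd9 Bb7 Cmaj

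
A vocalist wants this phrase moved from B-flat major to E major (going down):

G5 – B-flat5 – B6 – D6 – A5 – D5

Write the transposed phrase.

B-flat major to E major down is a diminished fifth, so every note moves down by that interval.
G5 -> C#5
Bb5 -> E5
B6 -> E#6
D6 -> G#5
A5 -> D#5
D5 -> G#4

C#5 E5 E#6 G#5 D#5 G#4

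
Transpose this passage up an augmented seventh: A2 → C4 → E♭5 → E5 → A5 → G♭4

G##3 B#4 D#6 D##6 G##6 F#5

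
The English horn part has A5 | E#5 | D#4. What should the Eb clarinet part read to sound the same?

B4 F##4 E#3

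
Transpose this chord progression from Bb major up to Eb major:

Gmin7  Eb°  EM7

Cmin7 Ab° AM7

Bb major up to Eb major is a perfect fourth; each chord root moves by that interval while the quality stays the same.
Gmin7: root G up a perfect fourth → C, giving Cmin7.
Eb°: root Eb up a perfect fourth → Ab, giving Ab°.
EM7: root E up a perfect fourth → A, giving AM7.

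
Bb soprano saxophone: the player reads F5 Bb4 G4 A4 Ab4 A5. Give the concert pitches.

Written C4 on the Bb soprano saxophone sounds as Bb3, a major second lower; apply that shift to every note.
F5 → Eb5
Bb4 → Ab4
G4 → F4
A4 → G4
Ab4 → Gb4
A5 → G5

Eb5 Ab4 F4 G4 Gb4 G5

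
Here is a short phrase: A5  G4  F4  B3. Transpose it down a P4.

A5 gives E5
G4 gives D4
F4 gives C4
B3 gives F#3

E5 D4 C4 F#3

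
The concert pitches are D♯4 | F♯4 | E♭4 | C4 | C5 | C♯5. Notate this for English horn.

A#4 C#5 Bb4 G4 G5 G#5

Written C4 sounds as F3 on the English horn, so concert pitches are written a perfect fifth up.
D#4 becomes A#4
F#4 becomes C#5
Eb4 becomes Bb4
C4 becomes G4
C5 becomes G5
C#5 becomes G#5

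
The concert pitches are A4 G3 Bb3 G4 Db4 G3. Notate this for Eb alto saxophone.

F#5 E4 G4 E5 Bb4 E4

The Eb alto saxophone sounds a major sixth below written, so the written part must be a major sixth above concert — transpose each note up.
A4 gives F#5
G3 gives E4
Bb3 gives G4
G4 gives E5
Db4 gives Bb4
G3 gives E4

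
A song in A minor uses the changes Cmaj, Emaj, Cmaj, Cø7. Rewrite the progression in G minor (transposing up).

Bbmaj Dmaj Bbmaj Bbø7

A minor up to G minor is a minor seventh; each chord root moves by that interval while the quality stays the same.
Cmaj: root C up a minor seventh → Bb, giving Bbmaj.
Emaj: root E up a minor seventh → D, giving Dmaj.
Cmaj: root C up a minor seventh → Bb, giving Bbmaj.
Cø7: root C up a minor seventh → Bb, giving Bbø7.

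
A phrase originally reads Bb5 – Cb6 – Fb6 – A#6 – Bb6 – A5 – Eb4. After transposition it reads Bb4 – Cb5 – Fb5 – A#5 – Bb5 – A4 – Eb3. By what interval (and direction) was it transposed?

Take the first pair: Bb5 → Bb4. B to B spans 8 letter names, so the interval is some kind of octave.
Bb4 to Bb5 is 12 semitones, which makes it a perfect octave; the second version is lower, so the direction is down.
Checking another pair — Eb4 → Eb3 — gives the same interval.

down a perfect octave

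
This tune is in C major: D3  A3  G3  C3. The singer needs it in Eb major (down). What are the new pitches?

C major to Eb major down is a major sixth, so every note moves down by that interval.
D3 gives F2
A3 gives C3
G3 gives Bb2
C3 gives Eb2

F2 C3 Bb2 Eb2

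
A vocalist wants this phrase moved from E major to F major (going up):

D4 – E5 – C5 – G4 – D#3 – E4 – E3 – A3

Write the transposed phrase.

Eb4 F5 Db5 Ab4 E3 F4 F3 Bb3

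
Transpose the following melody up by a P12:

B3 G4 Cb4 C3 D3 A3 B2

F#5 D6 Gb5 G4 A4 E5 F#4

B3 gives F#5
G4 gives D6
Cb4 gives Gb5
C3 gives G4
D3 gives A4
A3 gives E5
B2 gives F#4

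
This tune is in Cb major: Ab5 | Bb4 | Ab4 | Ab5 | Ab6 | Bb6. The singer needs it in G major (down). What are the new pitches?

E5 F#4 E4 E5 E6 F#6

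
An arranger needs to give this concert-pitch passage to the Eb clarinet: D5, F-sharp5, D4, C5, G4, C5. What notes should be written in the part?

Written C4 sounds as Eb4 on the Eb clarinet, so concert pitches are written a minor third down.
D5 gives B4
F#5 gives D#5
D4 gives B3
C5 gives A4
G4 gives E4
C5 gives A4

B4 D#5 B3 A4 E4 A4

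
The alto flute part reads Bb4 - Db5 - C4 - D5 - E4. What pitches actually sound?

F4 Ab4 G3 A4 B3

Written C4 on the alto flute sounds as G3, a perfect fourth lower; apply that shift to every note.
Bb4 becomes F4
Db5 becomes Ab4
C4 becomes G3
D5 becomes A4
E4 becomes B3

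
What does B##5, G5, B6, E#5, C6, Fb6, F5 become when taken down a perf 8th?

A perfect octave down from B##5 gives B##4.
G5: an octave down reaches G, and 12 semitones makes it G4.
B6: an octave down reaches B, and 12 semitones makes it B5.
A perfect octave down from E#5 gives E#4.
C6 down a perfect octave is C5.
A perfect octave down from Fb6 gives Fb5.
F5: an octave down reaches F, and 12 semitones makes it F4.

B##4 G4 B5 E#4 C5 Fb5 F4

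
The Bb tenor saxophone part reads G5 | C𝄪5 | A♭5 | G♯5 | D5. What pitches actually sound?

F4 B#3 Gb4 F#4 C4

Written C4 on the Bb tenor saxophone sounds as Bb2, a major ninth lower; apply that shift to every note.
G5 becomes F4
C##5 becomes B#3
Ab5 becomes Gb4
G#5 becomes F#4
D5 becomes C4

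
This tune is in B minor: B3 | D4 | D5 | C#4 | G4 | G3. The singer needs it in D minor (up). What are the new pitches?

B minor to D minor up is a minor third, so every note moves up by that interval.
B3 gives D4
D4 gives F4
D5 gives F5
C#4 gives E4
G4 gives Bb4
G3 gives Bb3

D4 F4 F5 E4 Bb4 Bb3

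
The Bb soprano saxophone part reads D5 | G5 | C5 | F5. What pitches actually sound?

C5 F5 Bb4 Eb5

The Bb soprano saxophone sounds a major second below written, so transpose each written note down a major second.
D5 → C5
G5 → F5
C5 → Bb4
F5 → Eb5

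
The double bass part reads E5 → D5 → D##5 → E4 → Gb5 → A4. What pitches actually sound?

E4 D4 D##4 E3 Gb4 A3

Written C4 on the double bass sounds as C3, a perfect octave lower; apply that shift to every note.
E5 gives E4
D5 gives D4
D##5 gives D##4
E4 gives E3
Gb5 gives Gb4
A4 gives A3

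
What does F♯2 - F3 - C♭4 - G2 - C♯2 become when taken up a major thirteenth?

F#2 becomes D#4
F3 becomes D5
Cb4 becomes Ab5
G2 becomes E4
C#2 becomes A#3

D#4 D5 Ab5 E4 A#3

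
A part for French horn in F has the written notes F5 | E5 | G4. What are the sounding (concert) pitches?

Bb4 A4 C4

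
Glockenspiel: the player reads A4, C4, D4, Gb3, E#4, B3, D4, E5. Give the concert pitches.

A6 C6 D6 Gb5 E#6 B5 D6 E7

The glockenspiel sounds a perfect fifteenth above written, so transpose each written note up a perfect fifteenth.
A4 becomes A6
C4 becomes C6
D4 becomes D6
Gb3 becomes Gb5
E#4 becomes E#6
B3 becomes B5
D4 becomes D6
E5 becomes E7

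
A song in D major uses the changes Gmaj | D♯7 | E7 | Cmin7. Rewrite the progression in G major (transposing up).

Cmaj G#7 A7 Fmin7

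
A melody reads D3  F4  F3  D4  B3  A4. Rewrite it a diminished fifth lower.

G#2 B3 B2 G#3 E#3 D#4

D3 down a diminished fifth is G#2.
A diminished fifth down from F4 gives B3.
A diminished fifth down from F3 gives B2.
D4 down a diminished fifth is G#3.
B3 down a diminished fifth is E#3.
A4: a fifth down reaches D, and 6 semitones makes it D#4.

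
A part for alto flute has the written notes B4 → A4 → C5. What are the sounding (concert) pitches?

Written C4 on the alto flute sounds as G3, a perfect fourth lower; apply that shift to every note.
B4 gives F#4
A4 gives E4
C5 gives G4

F#4 E4 G4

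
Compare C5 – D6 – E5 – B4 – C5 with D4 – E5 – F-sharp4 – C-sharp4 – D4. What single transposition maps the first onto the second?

Take the first pair: C5 → D4. C to D spans 7 letter names, so the interval is some kind of seventh.
D4 to C5 is 10 semitones, which makes it a minor seventh; the second version is lower, so the direction is down.
Checking another pair — C5 → D4 — gives the same interval.

down a minor seventh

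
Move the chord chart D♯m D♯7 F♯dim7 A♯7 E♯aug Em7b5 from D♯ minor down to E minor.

Em E7 Gdim7 B7 F#aug Fm7b5

D♯ minor down to E minor is a major seventh; each chord root moves by that interval while the quality stays the same.
D♯m: root D♯ down a major seventh → E, giving Em.
D♯7: root D♯ down a major seventh → E, giving E7.
F♯dim7: root F♯ down a major seventh → G, giving Gdim7.
A♯7: root A♯ down a major seventh → B, giving B7.
E♯aug: root E♯ down a major seventh → F#, giving F#aug.
Em7b5: root E down a major seventh → F, giving Fm7b5.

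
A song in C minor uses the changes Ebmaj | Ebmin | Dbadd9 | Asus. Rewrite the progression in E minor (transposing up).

Gmaj Gmin Fadd9 C#sus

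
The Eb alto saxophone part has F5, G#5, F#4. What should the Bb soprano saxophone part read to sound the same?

Bb4 C#5 B3

First find concert pitch: the Eb alto saxophone sounds a major sixth below written, so F5 G#5 F#4 sounds Ab4 B4 A3.
Then write for Bb soprano saxophone: it sounds a major second below written, so the part must be a major second above concert.
Ab4 → Bb4
B4 → C#5
A3 → B3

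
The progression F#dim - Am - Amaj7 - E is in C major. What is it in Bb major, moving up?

Edim Gm Gmaj7 D

C major up to Bb major is a minor seventh; each chord root moves by that interval while the quality stays the same.
F#dim: root F# up a minor seventh → E, giving Edim.
Am: root A up a minor seventh → G, giving Gm.
Amaj7: root A up a minor seventh → G, giving Gmaj7.
E: root E up a minor seventh → D, giving D.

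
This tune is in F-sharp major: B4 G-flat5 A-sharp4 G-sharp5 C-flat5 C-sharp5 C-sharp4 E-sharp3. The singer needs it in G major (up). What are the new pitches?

F-sharp major to G major up is a minor second, so every note moves up by that interval.
B4 -> C5
Gb5 -> Abb5
A#4 -> B4
G#5 -> A5
Cb5 -> Dbb5
C#5 -> D5
C#4 -> D4
E#3 -> F#3

C5 Abb5 B4 A5 Dbb5 D5 D4 F#3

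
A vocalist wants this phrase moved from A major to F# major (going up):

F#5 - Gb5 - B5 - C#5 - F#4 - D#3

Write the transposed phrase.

D#6 Eb6 G#6 A#5 D#5 B#3

A major to F# major up is a major sixth, so every note moves up by that interval.
F#5 gives D#6
Gb5 gives Eb6
B5 gives G#6
C#5 gives A#5
F#4 gives D#5
D#3 gives B#3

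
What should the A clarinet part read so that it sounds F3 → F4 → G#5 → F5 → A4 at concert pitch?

The A clarinet sounds a minor third below written, so the written part must be a minor third above concert — transpose each note up.
F3 becomes Ab3
F4 becomes Ab4
G#5 becomes B5
F5 becomes Ab5
A4 becomes C5

Ab3 Ab4 B5 Ab5 C5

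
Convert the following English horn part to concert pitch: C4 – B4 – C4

F3 E4 F3

Written C4 on the English horn sounds as F3, a perfect fifth lower; apply that shift to every note.
C4 → F3
B4 → E4
C4 → F3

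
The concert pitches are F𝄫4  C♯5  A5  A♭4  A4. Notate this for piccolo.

Fbb3 C#4 A4 Ab3 A3

The piccolo sounds a perfect octave above written, so the written part must be a perfect octave below concert — transpose each note down.
Fbb4 to Fbb3
C#5 to C#4
A5 to A4
Ab4 to Ab3
A4 to A3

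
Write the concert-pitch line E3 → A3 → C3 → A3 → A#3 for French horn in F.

B3 E4 G3 E4 E#4

The French horn in F sounds a perfect fifth below written, so the written part must be a perfect fifth above concert — transpose each note up.
E3 gives B3
A3 gives E4
C3 gives G3
A3 gives E4
A#3 gives E#4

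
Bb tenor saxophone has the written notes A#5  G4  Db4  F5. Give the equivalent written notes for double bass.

First find concert pitch: the Bb tenor saxophone sounds a major ninth below written, so A#5 G4 Db4 F5 sounds G#4 F3 Cb3 Eb4.
Then write for double bass: it sounds a perfect octave below written, so the part must be a perfect octave above concert.
G#4 → G#5
F3 → F4
Cb3 → Cb4
Eb4 → Eb5

G#5 F4 Cb4 Eb5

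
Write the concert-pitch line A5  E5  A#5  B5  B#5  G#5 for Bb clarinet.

B5 F#5 B#5 C#6 C##6 A#5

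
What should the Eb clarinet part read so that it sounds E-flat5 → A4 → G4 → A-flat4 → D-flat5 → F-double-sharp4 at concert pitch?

C5 F#4 E4 F4 Bb4 D##4

Written C4 sounds as Eb4 on the Eb clarinet, so concert pitches are written a minor third down.
Eb5 -> C5
A4 -> F#4
G4 -> E4
Ab4 -> F4
Db5 -> Bb4
F##4 -> D##4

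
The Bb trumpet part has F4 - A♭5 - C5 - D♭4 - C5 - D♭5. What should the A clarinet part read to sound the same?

First find concert pitch: the Bb trumpet sounds a major second below written, so F4 A♭5 C5 D♭4 C5 D♭5 sounds Eb4 Gb5 Bb4 Cb4 Bb4 Cb5.
Then write for A clarinet: it sounds a minor third below written, so the part must be a minor third above concert.
Eb4 → Gb4
Gb5 → Bbb5
Bb4 → Db5
Cb4 → Ebb4
Bb4 → Db5
Cb5 → Ebb5

Gb4 Bbb5 Db5 Ebb4 Db5 Ebb5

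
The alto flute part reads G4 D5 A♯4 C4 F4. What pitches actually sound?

D4 A4 E#4 G3 C4

Written C4 on the alto flute sounds as G3, a perfect fourth lower; apply that shift to every note.
G4 -> D4
D5 -> A4
A#4 -> E#4
C4 -> G3
F4 -> C4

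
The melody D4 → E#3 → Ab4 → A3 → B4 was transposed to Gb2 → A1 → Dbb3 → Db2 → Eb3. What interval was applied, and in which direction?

From D4 to Gb2 is 12 letter names — a twelfth of some quality.
Gb2 to D4 is 20 semitones, which makes it an augmented twelfth; the second version is lower, so the direction is down.
Checking another pair — B4 → Eb3 — gives the same interval.

down an augmented twelfth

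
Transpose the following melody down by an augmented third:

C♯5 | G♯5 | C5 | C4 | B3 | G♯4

Ab4 Eb5 Abb4 Abb3 Gb3 Eb4

C#5 becomes Ab4
G#5 becomes Eb5
C5 becomes Abb4
C4 becomes Abb3
B3 becomes Gb3
G#4 becomes Eb4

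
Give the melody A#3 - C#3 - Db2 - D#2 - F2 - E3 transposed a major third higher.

C##4 E#3 F2 F##2 A2 G#3

A#3 up a major third is C##4.
A major third up from C#3 gives E#3.
Db2 up a major third is F2.
D#2 up a major third is F##2.
A major third up from F2 gives A2.
A major third up from E3 gives G#3.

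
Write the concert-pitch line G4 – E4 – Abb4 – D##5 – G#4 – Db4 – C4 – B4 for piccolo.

The piccolo sounds a perfect octave above written, so the written part must be a perfect octave below concert — transpose each note down.
G4 becomes G3
E4 becomes E3
Abb4 becomes Abb3
D##5 becomes D##4
G#4 becomes G#3
Db4 becomes Db3
C4 becomes C3
B4 becomes B3

G3 E3 Abb3 D##4 G#3 Db3 C3 B3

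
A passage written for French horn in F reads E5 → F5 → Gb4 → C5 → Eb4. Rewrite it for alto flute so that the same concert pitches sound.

D5 Eb5 Fb4 Bb4 Db4

First find concert pitch: the French horn in F sounds a perfect fifth below written, so E5 F5 Gb4 C5 Eb4 sounds A4 Bb4 Cb4 F4 Ab3.
Then write for alto flute: it sounds a perfect fourth below written, so the part must be a perfect fourth above concert.
A4 → D5
Bb4 → Eb5
Cb4 → Fb4
F4 → Bb4
Ab3 → Db4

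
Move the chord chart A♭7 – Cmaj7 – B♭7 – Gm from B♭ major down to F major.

Eb7 Gmaj7 F7 Dm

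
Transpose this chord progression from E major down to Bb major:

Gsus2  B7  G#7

Dbsus2 F7 D7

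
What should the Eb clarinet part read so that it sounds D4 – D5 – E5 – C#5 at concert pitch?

B3 B4 C#5 A#4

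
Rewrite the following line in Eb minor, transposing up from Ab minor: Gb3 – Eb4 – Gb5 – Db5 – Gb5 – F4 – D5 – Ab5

Ab minor to Eb minor up is a perfect fifth, so every note moves up by that interval.
Gb3 -> Db4
Eb4 -> Bb4
Gb5 -> Db6
Db5 -> Ab5
Gb5 -> Db6
F4 -> C5
D5 -> A5
Ab5 -> Eb6

Db4 Bb4 Db6 Ab5 Db6 C5 A5 Eb6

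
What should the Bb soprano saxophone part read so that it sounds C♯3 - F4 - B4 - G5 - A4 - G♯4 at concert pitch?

The Bb soprano saxophone sounds a major second below written, so the written part must be a major second above concert — transpose each note up.
C#3 becomes D#3
F4 becomes G4
B4 becomes C#5
G5 becomes A5
A4 becomes B4
G#4 becomes A#4

D#3 G4 C#5 A5 B4 A#4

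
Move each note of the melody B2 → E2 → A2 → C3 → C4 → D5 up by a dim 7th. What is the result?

Ab3 Db3 Gb3 Bbb3 Bbb4 Cb6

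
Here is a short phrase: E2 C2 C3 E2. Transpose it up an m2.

F2 Db2 Db3 F2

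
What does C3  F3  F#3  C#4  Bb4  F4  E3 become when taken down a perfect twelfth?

F1 Bb1 B1 F#2 Eb3 Bb2 A1

C3 down a perfect twelfth is F1.
A perfect twelfth down from F3 gives Bb1.
F#3: a twelfth down reaches B, and 19 semitones makes it B1.
A perfect twelfth down from C#4 gives F#2.
Bb4 down a perfect twelfth is Eb3.
F4 down a perfect twelfth is Bb2.
A perfect twelfth down from E3 gives A1.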